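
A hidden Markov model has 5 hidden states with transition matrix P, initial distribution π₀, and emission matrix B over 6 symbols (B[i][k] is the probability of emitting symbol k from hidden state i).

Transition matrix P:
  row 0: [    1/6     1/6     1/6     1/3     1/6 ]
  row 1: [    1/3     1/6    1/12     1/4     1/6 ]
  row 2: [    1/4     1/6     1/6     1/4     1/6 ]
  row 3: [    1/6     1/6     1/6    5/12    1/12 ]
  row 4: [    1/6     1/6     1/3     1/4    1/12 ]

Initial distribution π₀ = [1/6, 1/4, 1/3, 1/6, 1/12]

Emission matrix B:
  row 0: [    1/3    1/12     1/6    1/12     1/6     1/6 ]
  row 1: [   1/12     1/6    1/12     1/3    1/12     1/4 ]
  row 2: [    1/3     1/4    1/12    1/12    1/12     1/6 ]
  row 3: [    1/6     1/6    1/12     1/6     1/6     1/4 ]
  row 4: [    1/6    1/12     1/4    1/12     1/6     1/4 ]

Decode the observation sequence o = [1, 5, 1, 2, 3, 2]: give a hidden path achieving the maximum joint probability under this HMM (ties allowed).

path = [2, 3, 3, 3, 1, 0]

t=0: δ = [1.389e-02, 4.167e-02, 8.333e-02, 2.778e-02, 6.944e-03]  (obs o_0=1)
t=1: δ = [3.472e-03, 3.472e-03, 2.315e-03, 5.208e-03, 3.472e-03]  ψ = [2, 2, 2, 2, 2]  (obs o_1=5)
t=2: δ = [9.645e-05, 1.447e-04, 2.894e-04, 3.617e-04, 4.823e-05]  ψ = [1, 3, 4, 3, 0]  (obs o_2=1)
t=3: δ = [1.206e-05, 5.023e-06, 5.023e-06, 1.256e-05, 1.206e-05]  ψ = [2, 3, 3, 3, 2]  (obs o_3=2)
t=4: δ = [1.744e-07, 6.977e-07, 3.349e-07, 8.721e-07, 1.674e-07]  ψ = [3, 3, 4, 3, 0]  (obs o_4=3)
t=5: δ = [3.876e-08, 1.211e-08, 1.211e-08, 3.028e-08, 2.907e-08]  ψ = [1, 3, 3, 3, 1]  (obs o_5=2)
backtrack: best end state = 0; path = [2, 3, 3, 3, 1, 0]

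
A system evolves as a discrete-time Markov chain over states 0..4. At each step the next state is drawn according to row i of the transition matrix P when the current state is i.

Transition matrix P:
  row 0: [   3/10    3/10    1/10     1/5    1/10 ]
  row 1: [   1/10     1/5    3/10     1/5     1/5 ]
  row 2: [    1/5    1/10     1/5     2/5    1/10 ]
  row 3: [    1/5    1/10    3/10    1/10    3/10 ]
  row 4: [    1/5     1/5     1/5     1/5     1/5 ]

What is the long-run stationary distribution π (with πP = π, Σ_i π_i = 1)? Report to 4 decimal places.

Balance equations π_j = Σ_i π_i·P[i][j]:
  π_0 = 3/10·π_0 + 1/10·π_1 + 1/5·π_2 + 1/5·π_3 + 1/5·π_4
  π_1 = 3/10·π_0 + 1/5·π_1 + 1/10·π_2 + 1/10·π_3 + 1/5·π_4
  π_2 = 1/10·π_0 + 3/10·π_1 + 1/5·π_2 + 3/10·π_3 + 1/5·π_4
  π_3 = 1/5·π_0 + 1/5·π_1 + 2/5·π_2 + 1/10·π_3 + 1/5·π_4
  normalize: π_0 + π_1 + π_2 + π_3 + π_4 = 1
Solving the linear system gives exactly π = [1009/4979, 877/4979, 1093/4979, 1104/4979, 896/4979].

π = [0.2027, 0.1761, 0.2195, 0.2217, 0.1800]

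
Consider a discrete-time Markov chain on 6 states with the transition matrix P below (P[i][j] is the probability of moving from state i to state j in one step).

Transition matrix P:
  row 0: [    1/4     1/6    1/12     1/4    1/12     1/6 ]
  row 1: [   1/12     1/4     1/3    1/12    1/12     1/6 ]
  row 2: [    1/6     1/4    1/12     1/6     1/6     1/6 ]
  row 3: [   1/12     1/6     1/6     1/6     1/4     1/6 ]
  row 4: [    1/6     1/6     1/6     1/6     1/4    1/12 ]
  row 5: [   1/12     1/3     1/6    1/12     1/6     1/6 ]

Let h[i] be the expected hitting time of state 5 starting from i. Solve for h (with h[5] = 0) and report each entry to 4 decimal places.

h = [6.4911, 6.4846, 6.5356, 6.5935, 7.1344, 0.0000]

First-step conditioning: h[5] = 0; for i ≠ 5, h[i] = 1 + Σ_k P[i][k]·h[k].
  h[0] = 1 + 1/4·h[0] + 1/6·h[1] + 1/12·h[2] + 1/4·h[3] + 1/12·h[4]
  h[1] = 1 + 1/12·h[0] + 1/4·h[1] + 1/3·h[2] + 1/12·h[3] + 1/12·h[4]
  h[2] = 1 + 1/6·h[0] + 1/4·h[1] + 1/12·h[2] + 1/6·h[3] + 1/6·h[4]
  h[3] = 1 + 1/12·h[0] + 1/6·h[1] + 1/6·h[2] + 1/6·h[3] + 1/4·h[4]
  h[4] = 1 + 1/6·h[0] + 1/6·h[1] + 1/6·h[2] + 1/6·h[3] + 1/4·h[4]
Solving the 5×5 linear system over states ≠ 5 gives exactly h = [17052/2627, 17035/2627, 17169/2627, 17321/2627, 18742/2627, 0] (h[5] = 0 is the target).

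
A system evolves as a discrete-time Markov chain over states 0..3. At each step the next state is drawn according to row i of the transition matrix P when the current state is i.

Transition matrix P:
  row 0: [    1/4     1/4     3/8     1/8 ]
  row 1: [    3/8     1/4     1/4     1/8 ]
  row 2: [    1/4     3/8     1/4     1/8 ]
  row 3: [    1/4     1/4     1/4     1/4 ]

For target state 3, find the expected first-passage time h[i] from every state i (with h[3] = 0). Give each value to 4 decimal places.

First-step conditioning: h[3] = 0; for i ≠ 3, h[i] = 1 + Σ_k P[i][k]·h[k].
  h[0] = 1 + 1/4·h[0] + 1/4·h[1] + 3/8·h[2]
  h[1] = 1 + 3/8·h[0] + 1/4·h[1] + 1/4·h[2]
  h[2] = 1 + 1/4·h[0] + 3/8·h[1] + 1/4·h[2]
Solving the 3×3 linear system over states ≠ 3 gives exactly h = [8, 8, 8, 0] (h[3] = 0 is the target).

h = [8.0000, 8.0000, 8.0000, 0.0000]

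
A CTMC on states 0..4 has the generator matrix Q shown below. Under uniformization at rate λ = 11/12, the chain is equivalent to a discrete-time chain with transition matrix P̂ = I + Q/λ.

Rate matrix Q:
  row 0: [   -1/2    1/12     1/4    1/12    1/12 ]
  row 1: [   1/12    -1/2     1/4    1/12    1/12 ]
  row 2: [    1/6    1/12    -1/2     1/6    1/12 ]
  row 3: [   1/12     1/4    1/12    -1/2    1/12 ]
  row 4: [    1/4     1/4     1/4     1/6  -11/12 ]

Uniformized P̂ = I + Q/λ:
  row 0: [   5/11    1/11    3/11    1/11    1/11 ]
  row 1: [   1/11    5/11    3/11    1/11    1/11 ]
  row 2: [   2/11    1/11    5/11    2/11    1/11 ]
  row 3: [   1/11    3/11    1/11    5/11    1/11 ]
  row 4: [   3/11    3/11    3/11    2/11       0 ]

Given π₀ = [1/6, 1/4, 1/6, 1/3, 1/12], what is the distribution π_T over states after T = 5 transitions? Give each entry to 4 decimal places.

t=0: π = [0.1667, 0.2500, 0.1667, 0.3333, 0.0833]
t=1: π = [0.1818, 0.2576, 0.2424, 0.2348, 0.0833]
t=2: π = [0.1942, 0.2424, 0.2741, 0.2059, 0.0833]
t=3: π = [0.2016, 0.2317, 0.2851, 0.1983, 0.0833]
t=4: π = [0.2053, 0.2264, 0.2885, 0.1965, 0.0833]
t=5: π = [0.2069, 0.2241, 0.2895, 0.1962, 0.0833]

π = [0.2069, 0.2241, 0.2895, 0.1962, 0.0833]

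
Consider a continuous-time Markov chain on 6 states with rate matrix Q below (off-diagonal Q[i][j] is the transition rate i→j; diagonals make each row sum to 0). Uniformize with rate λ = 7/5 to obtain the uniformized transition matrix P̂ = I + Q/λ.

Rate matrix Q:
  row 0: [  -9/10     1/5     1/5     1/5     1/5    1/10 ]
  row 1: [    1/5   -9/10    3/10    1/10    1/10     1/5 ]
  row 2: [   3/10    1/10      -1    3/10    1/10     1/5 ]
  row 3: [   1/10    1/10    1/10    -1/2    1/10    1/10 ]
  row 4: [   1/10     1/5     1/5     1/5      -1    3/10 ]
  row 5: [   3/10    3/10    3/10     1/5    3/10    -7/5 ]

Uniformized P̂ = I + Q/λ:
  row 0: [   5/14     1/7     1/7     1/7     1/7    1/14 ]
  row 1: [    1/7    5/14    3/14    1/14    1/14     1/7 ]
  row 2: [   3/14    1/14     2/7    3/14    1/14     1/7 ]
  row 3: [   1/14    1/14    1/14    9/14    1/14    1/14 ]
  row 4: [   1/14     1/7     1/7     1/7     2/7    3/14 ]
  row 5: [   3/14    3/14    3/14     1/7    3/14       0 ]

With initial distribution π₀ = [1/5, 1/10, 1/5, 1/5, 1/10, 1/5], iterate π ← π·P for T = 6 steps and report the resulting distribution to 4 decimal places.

π = [0.1690, 0.1505, 0.1642, 0.2866, 0.1253, 0.1044]

t=0: π = [0.2000, 0.1000, 0.2000, 0.2000, 0.1000, 0.2000]
t=1: π = [0.1929, 0.1500, 0.1786, 0.2500, 0.1357, 0.0929]
t=2: π = [0.1760, 0.1510, 0.1679, 0.2699, 0.1276, 0.1077]
t=3: π = [0.1719, 0.1516, 0.1660, 0.2790, 0.1267, 0.1047]
t=4: π = [0.1700, 0.1510, 0.1650, 0.2834, 0.1258, 0.1047]
t=5: π = [0.1693, 0.1507, 0.1645, 0.2855, 0.1255, 0.1045]
t=6: π = [0.1690, 0.1505, 0.1642, 0.2866, 0.1253, 0.1044]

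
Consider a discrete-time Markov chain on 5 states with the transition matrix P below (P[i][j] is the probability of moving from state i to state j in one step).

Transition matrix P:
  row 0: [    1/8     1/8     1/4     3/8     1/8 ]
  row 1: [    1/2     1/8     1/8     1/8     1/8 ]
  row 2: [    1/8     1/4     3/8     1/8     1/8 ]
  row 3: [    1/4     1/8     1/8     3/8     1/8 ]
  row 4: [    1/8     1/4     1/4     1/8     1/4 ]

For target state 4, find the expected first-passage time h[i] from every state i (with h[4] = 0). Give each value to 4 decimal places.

First-step conditioning: h[4] = 0; for i ≠ 4, h[i] = 1 + Σ_k P[i][k]·h[k].
  h[0] = 1 + 1/8·h[0] + 1/8·h[1] + 1/4·h[2] + 3/8·h[3]
  h[1] = 1 + 1/2·h[0] + 1/8·h[1] + 1/8·h[2] + 1/8·h[3]
  h[2] = 1 + 1/8·h[0] + 1/4·h[1] + 3/8·h[2] + 1/8·h[3]
  h[3] = 1 + 1/4·h[0] + 1/8·h[1] + 1/8·h[2] + 3/8·h[3]
Solving the 4×4 linear system over states ≠ 4 gives exactly h = [8, 8, 8, 8, 0] (h[4] = 0 is the target).

h = [8.0000, 8.0000, 8.0000, 8.0000, 0.0000]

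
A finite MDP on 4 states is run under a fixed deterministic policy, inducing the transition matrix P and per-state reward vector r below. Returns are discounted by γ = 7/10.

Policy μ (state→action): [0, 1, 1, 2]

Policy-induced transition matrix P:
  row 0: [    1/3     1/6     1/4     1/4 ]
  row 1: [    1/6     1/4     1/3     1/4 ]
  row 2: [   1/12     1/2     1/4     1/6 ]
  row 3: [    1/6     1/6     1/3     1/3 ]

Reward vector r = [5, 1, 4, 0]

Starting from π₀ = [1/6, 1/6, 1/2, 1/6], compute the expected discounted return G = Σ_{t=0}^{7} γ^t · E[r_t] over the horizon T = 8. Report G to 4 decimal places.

G = 7.8997

t=0: π = [0.1667, 0.1667, 0.5000, 0.1667], E[r] = 3.0000, γ^t·E[r] = 3.000000, running G = 3.000000
t=1: π = [0.1528, 0.3472, 0.2778, 0.2222], E[r] = 2.2222, γ^t·E[r] = 1.555556, running G = 4.555556
t=2: π = [0.1690, 0.2882, 0.2975, 0.2454], E[r] = 2.3229, γ^t·E[r] = 1.138229, running G = 5.693785
t=3: π = [0.1700, 0.2898, 0.2945, 0.2457], E[r] = 2.3179, γ^t·E[r] = 0.795040, running G = 6.488825
t=4: π = [0.1705, 0.2890, 0.2946, 0.2459], E[r] = 2.3198, γ^t·E[r] = 0.556987, running G = 7.045812
t=5: π = [0.1705, 0.2890, 0.2946, 0.2459], E[r] = 2.3199, γ^t·E[r] = 0.389904, running G = 7.435716
t=6: π = [0.1705, 0.2889, 0.2946, 0.2459], E[r] = 2.3199, γ^t·E[r] = 0.272938, running G = 7.708654
t=7: π = [0.1705, 0.2889, 0.2946, 0.2459], E[r] = 2.3199, γ^t·E[r] = 0.191057, running G = 7.899711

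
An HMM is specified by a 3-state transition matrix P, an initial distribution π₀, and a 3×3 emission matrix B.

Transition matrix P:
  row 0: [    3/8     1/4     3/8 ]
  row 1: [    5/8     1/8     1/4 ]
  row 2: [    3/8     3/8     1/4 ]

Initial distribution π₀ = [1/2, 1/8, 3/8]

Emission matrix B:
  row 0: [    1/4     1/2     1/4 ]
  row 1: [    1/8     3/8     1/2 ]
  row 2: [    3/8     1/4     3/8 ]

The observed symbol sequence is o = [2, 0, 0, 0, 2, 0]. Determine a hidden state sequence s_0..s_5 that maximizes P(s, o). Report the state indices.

t=0: δ = [1.250e-01, 6.250e-02, 1.406e-01]  (obs o_0=2)
t=1: δ = [1.318e-02, 6.592e-03, 1.758e-02]  ψ = [2, 2, 0]  (obs o_1=0)
t=2: δ = [1.648e-03, 8.240e-04, 1.854e-03]  ψ = [2, 2, 0]  (obs o_2=0)
t=3: δ = [1.738e-04, 8.690e-05, 2.317e-04]  ψ = [2, 2, 0]  (obs o_3=0)
t=4: δ = [2.173e-05, 4.345e-05, 2.444e-05]  ψ = [2, 2, 0]  (obs o_4=2)
t=5: δ = [6.789e-06, 1.146e-06, 4.074e-06]  ψ = [1, 2, 1]  (obs o_5=0)
backtrack: best end state = 0; path = [0, 2, 0, 2, 1, 0]

path = [0, 2, 0, 2, 1, 0]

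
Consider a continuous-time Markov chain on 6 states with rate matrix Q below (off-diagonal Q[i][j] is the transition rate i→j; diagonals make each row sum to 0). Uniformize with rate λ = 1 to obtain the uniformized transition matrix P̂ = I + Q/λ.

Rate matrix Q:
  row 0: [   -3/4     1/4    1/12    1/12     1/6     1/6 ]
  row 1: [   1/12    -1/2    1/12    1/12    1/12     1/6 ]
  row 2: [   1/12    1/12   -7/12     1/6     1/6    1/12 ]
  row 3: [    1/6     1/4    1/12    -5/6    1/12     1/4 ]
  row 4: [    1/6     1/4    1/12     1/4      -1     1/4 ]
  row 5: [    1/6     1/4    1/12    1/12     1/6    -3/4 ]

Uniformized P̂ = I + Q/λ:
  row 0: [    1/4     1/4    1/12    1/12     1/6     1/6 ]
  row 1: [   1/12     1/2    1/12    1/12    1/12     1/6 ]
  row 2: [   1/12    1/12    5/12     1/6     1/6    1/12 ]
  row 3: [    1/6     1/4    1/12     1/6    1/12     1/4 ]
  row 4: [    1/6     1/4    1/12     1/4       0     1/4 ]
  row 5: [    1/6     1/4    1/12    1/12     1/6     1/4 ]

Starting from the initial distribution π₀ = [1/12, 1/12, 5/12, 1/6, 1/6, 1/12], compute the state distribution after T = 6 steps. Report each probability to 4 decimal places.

π = [0.1428, 0.3048, 0.1254, 0.1229, 0.1124, 0.1918]

t=0: π = [0.0833, 0.0833, 0.4167, 0.1667, 0.1667, 0.0833]
t=1: π = [0.1319, 0.2014, 0.2222, 0.1597, 0.1181, 0.1667]
t=2: π = [0.1424, 0.2633, 0.1574, 0.1348, 0.1169, 0.1852]
t=3: π = [0.1435, 0.2896, 0.1358, 0.1272, 0.1140, 0.1900]
t=4: π = [0.1432, 0.2998, 0.1286, 0.1242, 0.1129, 0.1913]
t=5: π = [0.1429, 0.3035, 0.1262, 0.1232, 0.1125, 0.1917]
t=6: π = [0.1428, 0.3048, 0.1254, 0.1229, 0.1124, 0.1918]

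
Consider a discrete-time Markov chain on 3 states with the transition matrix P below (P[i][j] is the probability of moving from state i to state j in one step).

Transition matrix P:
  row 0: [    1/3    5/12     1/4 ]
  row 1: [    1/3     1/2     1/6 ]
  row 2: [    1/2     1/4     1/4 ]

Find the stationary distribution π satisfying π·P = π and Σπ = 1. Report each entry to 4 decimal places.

Balance equations π_j = Σ_i π_i·P[i][j]:
  π_0 = 1/3·π_0 + 1/3·π_1 + 1/2·π_2
  π_1 = 5/12·π_0 + 1/2·π_1 + 1/4·π_2
  normalize: π_0 + π_1 + π_2 = 1
Solving the linear system gives exactly π = [24/65, 27/65, 14/65].

π = [0.3692, 0.4154, 0.2154]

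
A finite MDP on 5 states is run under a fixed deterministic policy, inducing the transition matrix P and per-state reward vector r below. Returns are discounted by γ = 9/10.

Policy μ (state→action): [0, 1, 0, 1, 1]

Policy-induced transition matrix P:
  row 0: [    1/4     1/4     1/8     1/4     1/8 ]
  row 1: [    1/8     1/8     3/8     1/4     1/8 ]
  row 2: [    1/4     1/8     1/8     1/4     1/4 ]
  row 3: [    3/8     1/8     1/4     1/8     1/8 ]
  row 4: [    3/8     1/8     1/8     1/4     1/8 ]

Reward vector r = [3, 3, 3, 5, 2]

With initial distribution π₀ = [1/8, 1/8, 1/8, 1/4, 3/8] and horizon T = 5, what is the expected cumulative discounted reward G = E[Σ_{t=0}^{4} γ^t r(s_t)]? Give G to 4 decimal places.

G = 13.3274

t=0: π = [0.1250, 0.1250, 0.1250, 0.2500, 0.3750], E[r] = 3.1250, γ^t·E[r] = 3.125000, running G = 3.125000
t=1: π = [0.3125, 0.1406, 0.1875, 0.2188, 0.1406], E[r] = 3.2969, γ^t·E[r] = 2.967188, running G = 6.092188
t=2: π = [0.2773, 0.1641, 0.1875, 0.2227, 0.1484], E[r] = 3.2969, γ^t·E[r] = 2.670469, running G = 8.762656
t=3: π = [0.2759, 0.1597, 0.1938, 0.2222, 0.1484], E[r] = 3.2959, γ^t·E[r] = 2.402710, running G = 11.165366
t=4: π = [0.2764, 0.1595, 0.1927, 0.2222, 0.1492], E[r] = 3.2952, γ^t·E[r] = 2.161998, running G = 13.327365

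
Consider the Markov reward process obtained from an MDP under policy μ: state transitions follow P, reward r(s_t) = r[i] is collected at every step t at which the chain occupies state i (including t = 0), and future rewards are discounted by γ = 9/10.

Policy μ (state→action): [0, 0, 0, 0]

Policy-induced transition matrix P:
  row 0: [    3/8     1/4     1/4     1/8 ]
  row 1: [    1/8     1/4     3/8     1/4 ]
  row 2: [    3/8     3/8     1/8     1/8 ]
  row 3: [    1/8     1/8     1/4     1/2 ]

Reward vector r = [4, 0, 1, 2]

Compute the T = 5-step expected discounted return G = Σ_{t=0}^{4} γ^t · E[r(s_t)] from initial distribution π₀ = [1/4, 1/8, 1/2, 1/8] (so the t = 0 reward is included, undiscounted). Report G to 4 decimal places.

G = 7.2313

t=0: π = [0.2500, 0.1250, 0.5000, 0.1250], E[r] = 1.7500, γ^t·E[r] = 1.750000, running G = 1.750000
t=1: π = [0.3125, 0.2969, 0.2031, 0.1875], E[r] = 1.8281, γ^t·E[r] = 1.645313, running G = 3.395313
t=2: π = [0.2539, 0.2520, 0.2617, 0.2324], E[r] = 1.7422, γ^t·E[r] = 1.411172, running G = 4.806484
t=3: π = [0.2539, 0.2537, 0.2488, 0.2437], E[r] = 1.7517, γ^t·E[r] = 1.276996, running G = 6.083480
t=4: π = [0.2507, 0.2506, 0.2506, 0.2481], E[r] = 1.7495, γ^t·E[r] = 1.147815, running G = 7.231295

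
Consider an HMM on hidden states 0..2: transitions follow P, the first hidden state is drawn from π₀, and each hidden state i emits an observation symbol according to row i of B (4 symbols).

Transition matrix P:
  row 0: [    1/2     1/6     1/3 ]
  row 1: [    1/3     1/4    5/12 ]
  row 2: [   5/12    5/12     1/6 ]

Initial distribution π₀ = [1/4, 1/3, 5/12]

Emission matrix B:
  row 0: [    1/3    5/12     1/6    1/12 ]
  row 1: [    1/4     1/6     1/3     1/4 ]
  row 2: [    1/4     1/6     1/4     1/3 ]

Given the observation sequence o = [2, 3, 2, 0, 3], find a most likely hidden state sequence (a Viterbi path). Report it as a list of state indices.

t=0: δ = [4.167e-02, 1.111e-01, 1.042e-01]  (obs o_0=2)
t=1: δ = [3.617e-03, 1.085e-02, 1.543e-02]  ψ = [2, 2, 1]  (obs o_1=3)
t=2: δ = [1.072e-03, 2.143e-03, 1.130e-03]  ψ = [2, 2, 1]  (obs o_2=2)
t=3: δ = [2.381e-04, 1.340e-04, 2.233e-04]  ψ = [1, 1, 1]  (obs o_3=0)
t=4: δ = [9.923e-06, 2.326e-05, 2.646e-05]  ψ = [0, 2, 0]  (obs o_4=3)
backtrack: best end state = 2; path = [1, 2, 1, 0, 2]

path = [1, 2, 1, 0, 2]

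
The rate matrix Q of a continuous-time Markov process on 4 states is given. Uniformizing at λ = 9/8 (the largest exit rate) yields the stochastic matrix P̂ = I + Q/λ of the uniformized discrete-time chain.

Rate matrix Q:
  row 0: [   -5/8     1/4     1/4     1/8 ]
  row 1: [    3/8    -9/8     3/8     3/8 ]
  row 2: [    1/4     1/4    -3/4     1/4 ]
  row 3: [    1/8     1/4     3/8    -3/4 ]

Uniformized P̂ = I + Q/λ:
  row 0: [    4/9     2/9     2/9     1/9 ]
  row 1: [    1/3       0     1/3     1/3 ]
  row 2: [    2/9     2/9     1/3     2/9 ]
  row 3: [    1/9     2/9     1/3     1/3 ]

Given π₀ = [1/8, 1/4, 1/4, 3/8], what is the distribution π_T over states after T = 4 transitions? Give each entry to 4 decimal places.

t=0: π = [0.1250, 0.2500, 0.2500, 0.3750]
t=1: π = [0.2361, 0.1667, 0.3194, 0.2778]
t=2: π = [0.2623, 0.1852, 0.3071, 0.2454]
t=3: π = [0.2738, 0.1811, 0.3042, 0.2409]
t=4: π = [0.2764, 0.1820, 0.3029, 0.2387]

π = [0.2764, 0.1820, 0.3029, 0.2387]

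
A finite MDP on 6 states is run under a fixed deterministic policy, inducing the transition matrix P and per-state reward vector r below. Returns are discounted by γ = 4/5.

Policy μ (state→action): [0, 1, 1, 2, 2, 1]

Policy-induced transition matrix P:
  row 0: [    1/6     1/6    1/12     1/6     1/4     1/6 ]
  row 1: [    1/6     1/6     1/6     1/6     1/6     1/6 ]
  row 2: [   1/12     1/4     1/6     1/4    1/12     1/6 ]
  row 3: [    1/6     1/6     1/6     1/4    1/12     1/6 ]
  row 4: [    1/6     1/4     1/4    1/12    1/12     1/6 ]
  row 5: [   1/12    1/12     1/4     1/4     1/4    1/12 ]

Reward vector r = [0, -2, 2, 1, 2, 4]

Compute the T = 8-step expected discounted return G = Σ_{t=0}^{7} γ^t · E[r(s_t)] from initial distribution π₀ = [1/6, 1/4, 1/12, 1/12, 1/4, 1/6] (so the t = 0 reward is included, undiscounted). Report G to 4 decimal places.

t=0: π = [0.1667, 0.2500, 0.0833, 0.0833, 0.2500, 0.1667], E[r] = 0.9167, γ^t·E[r] = 0.916667, running G = 0.916667
t=1: π = [0.1458, 0.1806, 0.1875, 0.1736, 0.1597, 0.1528], E[r] = 1.1181, γ^t·E[r] = 0.894444, running G = 1.811111
t=2: π = [0.1383, 0.1829, 0.1806, 0.1962, 0.1481, 0.1539], E[r] = 1.1036, γ^t·E[r] = 0.706296, running G = 2.517407
t=3: π = [0.1388, 0.1812, 0.1803, 0.1985, 0.1473, 0.1538], E[r] = 1.1066, γ^t·E[r] = 0.566593, running G = 3.084000
t=4: π = [0.1388, 0.1811, 0.1802, 0.1988, 0.1472, 0.1538], E[r] = 1.1067, γ^t·E[r] = 0.453297, running G = 3.537297
t=5: π = [0.1388, 0.1811, 0.1802, 0.1988, 0.1472, 0.1538], E[r] = 1.1067, γ^t·E[r] = 0.362648, running G = 3.899945
t=6: π = [0.1388, 0.1811, 0.1802, 0.1988, 0.1472, 0.1538], E[r] = 1.1067, γ^t·E[r] = 0.290118, running G = 4.190063
t=7: π = [0.1388, 0.1811, 0.1802, 0.1988, 0.1472, 0.1538], E[r] = 1.1067, γ^t·E[r] = 0.232095, running G = 4.422158

G = 4.4222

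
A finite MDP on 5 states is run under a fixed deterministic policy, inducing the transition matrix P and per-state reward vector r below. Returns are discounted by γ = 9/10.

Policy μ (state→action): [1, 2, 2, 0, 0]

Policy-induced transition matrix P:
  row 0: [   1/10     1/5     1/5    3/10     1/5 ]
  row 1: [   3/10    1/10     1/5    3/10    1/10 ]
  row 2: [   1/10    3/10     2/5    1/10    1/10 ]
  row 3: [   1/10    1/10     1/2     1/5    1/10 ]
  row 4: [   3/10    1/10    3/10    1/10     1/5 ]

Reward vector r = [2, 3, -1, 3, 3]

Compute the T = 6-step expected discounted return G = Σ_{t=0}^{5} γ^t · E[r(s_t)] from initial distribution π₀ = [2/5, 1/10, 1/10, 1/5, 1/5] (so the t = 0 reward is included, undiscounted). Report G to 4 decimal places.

G = 7.8094

t=0: π = [0.4000, 0.1000, 0.1000, 0.2000, 0.2000], E[r] = 2.2000, γ^t·E[r] = 2.200000, running G = 2.200000
t=1: π = [0.1600, 0.1600, 0.3000, 0.2200, 0.1600], E[r] = 1.6400, γ^t·E[r] = 1.476000, running G = 3.676000
t=2: π = [0.1640, 0.1760, 0.3420, 0.1860, 0.1320], E[r] = 1.4680, γ^t·E[r] = 1.189080, running G = 4.865080
t=3: π = [0.1616, 0.1848, 0.3374, 0.1866, 0.1296], E[r] = 1.4888, γ^t·E[r] = 1.085335, running G = 5.950415
t=4: π = [0.1629, 0.1836, 0.3364, 0.1879, 0.1291], E[r] = 1.4914, γ^t·E[r] = 0.978534, running G = 6.928949
t=5: π = [0.1626, 0.1836, 0.3366, 0.1881, 0.1292], E[r] = 1.4911, γ^t·E[r] = 0.880501, running G = 7.809450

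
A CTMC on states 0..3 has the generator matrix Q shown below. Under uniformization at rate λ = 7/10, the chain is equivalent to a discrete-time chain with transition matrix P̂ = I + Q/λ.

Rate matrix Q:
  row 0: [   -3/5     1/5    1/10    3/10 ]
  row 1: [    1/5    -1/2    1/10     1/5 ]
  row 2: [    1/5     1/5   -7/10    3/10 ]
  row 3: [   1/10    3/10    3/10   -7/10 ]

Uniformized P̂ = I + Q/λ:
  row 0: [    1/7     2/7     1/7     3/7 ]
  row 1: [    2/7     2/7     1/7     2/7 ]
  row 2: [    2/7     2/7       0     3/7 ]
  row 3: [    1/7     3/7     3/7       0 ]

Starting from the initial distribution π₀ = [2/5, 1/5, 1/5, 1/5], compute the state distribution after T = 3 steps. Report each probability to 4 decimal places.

t=0: π = [0.4000, 0.2000, 0.2000, 0.2000]
t=1: π = [0.2000, 0.3143, 0.1714, 0.3143]
t=2: π = [0.2122, 0.3306, 0.2082, 0.2490]
t=3: π = [0.2198, 0.3213, 0.1843, 0.2746]

π = [0.2198, 0.3213, 0.1843, 0.2746]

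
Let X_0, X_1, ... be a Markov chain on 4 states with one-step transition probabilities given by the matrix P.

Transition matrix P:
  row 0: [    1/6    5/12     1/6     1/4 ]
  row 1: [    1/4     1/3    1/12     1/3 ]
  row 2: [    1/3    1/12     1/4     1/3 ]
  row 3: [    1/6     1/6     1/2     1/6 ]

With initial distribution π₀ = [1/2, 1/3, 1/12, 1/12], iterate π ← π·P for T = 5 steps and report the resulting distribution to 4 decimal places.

π = [0.2299, 0.2433, 0.2576, 0.2693]

t=0: π = [0.5000, 0.3333, 0.0833, 0.0833]
t=1: π = [0.2083, 0.3403, 0.1736, 0.2778]
t=2: π = [0.2240, 0.2610, 0.2454, 0.2697]
t=3: π = [0.2293, 0.2457, 0.2553, 0.2697]
t=4: π = [0.2297, 0.2437, 0.2574, 0.2693]
t=5: π = [0.2299, 0.2433, 0.2576, 0.2693]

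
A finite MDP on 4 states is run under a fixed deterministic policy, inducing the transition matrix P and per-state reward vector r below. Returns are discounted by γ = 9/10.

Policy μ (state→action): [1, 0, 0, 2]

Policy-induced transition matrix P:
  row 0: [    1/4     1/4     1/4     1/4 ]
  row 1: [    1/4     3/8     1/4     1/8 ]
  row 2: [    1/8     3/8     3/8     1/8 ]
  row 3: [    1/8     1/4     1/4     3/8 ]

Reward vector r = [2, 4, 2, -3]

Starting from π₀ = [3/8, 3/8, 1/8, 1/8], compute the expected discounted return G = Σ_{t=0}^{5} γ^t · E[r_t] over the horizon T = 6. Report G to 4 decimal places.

G = 8.1679

t=0: π = [0.3750, 0.3750, 0.1250, 0.1250], E[r] = 2.1250, γ^t·E[r] = 2.125000, running G = 2.125000
t=1: π = [0.2188, 0.3125, 0.2656, 0.2031], E[r] = 1.6094, γ^t·E[r] = 1.448438, running G = 3.573438
t=2: π = [0.1914, 0.3223, 0.2832, 0.2031], E[r] = 1.6289, γ^t·E[r] = 1.319414, running G = 4.892852
t=3: π = [0.1892, 0.3257, 0.2854, 0.1997], E[r] = 1.6528, γ^t·E[r] = 1.204915, running G = 6.097766
t=4: π = [0.1894, 0.3264, 0.2857, 0.1986], E[r] = 1.6599, γ^t·E[r] = 1.089048, running G = 7.186814
t=5: π = [0.1895, 0.3265, 0.2857, 0.1983], E[r] = 1.6614, γ^t·E[r] = 0.981065, running G = 8.167879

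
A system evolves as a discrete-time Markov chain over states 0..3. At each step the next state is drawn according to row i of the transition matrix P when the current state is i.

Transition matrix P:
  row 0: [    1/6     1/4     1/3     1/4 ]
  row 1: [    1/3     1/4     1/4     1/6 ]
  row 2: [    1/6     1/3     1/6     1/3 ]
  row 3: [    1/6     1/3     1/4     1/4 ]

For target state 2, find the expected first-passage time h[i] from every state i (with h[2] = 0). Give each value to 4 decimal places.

h = [3.4252, 3.6850, 0.0000, 3.7323]

First-step conditioning: h[2] = 0; for i ≠ 2, h[i] = 1 + Σ_k P[i][k]·h[k].
  h[0] = 1 + 1/6·h[0] + 1/4·h[1] + 1/4·h[3]
  h[1] = 1 + 1/3·h[0] + 1/4·h[1] + 1/6·h[3]
  h[3] = 1 + 1/6·h[0] + 1/3·h[1] + 1/4·h[3]
Solving the 3×3 linear system over states ≠ 2 gives exactly h = [435/127, 468/127, 0, 474/127] (h[2] = 0 is the target).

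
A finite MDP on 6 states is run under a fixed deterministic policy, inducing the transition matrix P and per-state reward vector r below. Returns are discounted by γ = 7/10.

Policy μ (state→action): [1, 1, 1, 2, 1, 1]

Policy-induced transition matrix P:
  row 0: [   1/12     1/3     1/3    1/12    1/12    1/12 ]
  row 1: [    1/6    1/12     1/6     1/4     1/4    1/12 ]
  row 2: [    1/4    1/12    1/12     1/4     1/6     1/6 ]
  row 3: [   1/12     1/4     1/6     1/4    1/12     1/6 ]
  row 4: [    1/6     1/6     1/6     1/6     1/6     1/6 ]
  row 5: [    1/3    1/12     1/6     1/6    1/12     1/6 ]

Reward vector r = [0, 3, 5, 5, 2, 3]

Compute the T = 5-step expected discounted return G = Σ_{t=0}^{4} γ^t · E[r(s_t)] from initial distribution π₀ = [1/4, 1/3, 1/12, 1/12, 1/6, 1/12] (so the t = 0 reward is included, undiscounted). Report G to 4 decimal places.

G = 7.9339

t=0: π = [0.2500, 0.3333, 0.0833, 0.0833, 0.1667, 0.0833], E[r] = 2.4167, γ^t·E[r] = 2.416667, running G = 2.416667
t=1: π = [0.1597, 0.1736, 0.2014, 0.1875, 0.1597, 0.1181], E[r] = 3.1389, γ^t·E[r] = 2.197222, running G = 4.613889
t=2: π = [0.1742, 0.1678, 0.1765, 0.2002, 0.1424, 0.1389], E[r] = 3.0885, γ^t·E[r] = 1.513385, running G = 6.127274
t=3: π = [0.1733, 0.1721, 0.1810, 0.1975, 0.1379, 0.1382], E[r] = 3.0992, γ^t·E[r] = 1.063025, running G = 7.190300
t=4: π = [0.1739, 0.1711, 0.1805, 0.1981, 0.1386, 0.1379], E[r] = 3.0970, γ^t·E[r] = 0.743578, running G = 7.933878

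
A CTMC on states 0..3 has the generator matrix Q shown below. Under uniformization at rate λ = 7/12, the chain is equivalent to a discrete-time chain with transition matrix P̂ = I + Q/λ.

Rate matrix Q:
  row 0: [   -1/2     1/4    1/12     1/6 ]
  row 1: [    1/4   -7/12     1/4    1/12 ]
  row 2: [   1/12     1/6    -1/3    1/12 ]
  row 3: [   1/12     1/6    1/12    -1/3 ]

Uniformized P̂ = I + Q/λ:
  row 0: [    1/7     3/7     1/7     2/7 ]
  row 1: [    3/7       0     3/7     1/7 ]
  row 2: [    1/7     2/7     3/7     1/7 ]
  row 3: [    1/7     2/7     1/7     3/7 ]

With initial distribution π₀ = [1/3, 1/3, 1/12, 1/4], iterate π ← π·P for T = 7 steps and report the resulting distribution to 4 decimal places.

t=0: π = [0.3333, 0.3333, 0.0833, 0.2500]
t=1: π = [0.2381, 0.2381, 0.2619, 0.2619]
t=2: π = [0.2109, 0.2517, 0.2857, 0.2517]
t=3: π = [0.2148, 0.2439, 0.2964, 0.2449]
t=4: π = [0.2126, 0.2467, 0.2972, 0.2435]
t=5: π = [0.2133, 0.2456, 0.2983, 0.2428]
t=6: π = [0.2130, 0.2460, 0.2982, 0.2427]
t=7: π = [0.2131, 0.2459, 0.2984, 0.2426]

π = [0.2131, 0.2459, 0.2984, 0.2426]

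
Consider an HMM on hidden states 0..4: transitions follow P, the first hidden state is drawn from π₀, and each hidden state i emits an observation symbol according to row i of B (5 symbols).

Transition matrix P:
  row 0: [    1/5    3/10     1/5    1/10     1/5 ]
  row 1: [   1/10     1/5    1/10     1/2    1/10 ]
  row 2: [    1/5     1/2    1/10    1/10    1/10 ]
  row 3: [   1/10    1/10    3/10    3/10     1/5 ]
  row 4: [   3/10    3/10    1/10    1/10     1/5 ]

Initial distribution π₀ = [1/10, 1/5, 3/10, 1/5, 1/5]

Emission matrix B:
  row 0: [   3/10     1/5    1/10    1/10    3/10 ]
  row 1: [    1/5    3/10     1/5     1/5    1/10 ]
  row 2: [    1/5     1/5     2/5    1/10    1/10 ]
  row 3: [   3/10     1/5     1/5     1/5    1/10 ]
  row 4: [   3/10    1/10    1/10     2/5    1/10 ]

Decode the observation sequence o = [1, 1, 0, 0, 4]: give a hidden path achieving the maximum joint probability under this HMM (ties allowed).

t=0: δ = [2.000e-02, 6.000e-02, 6.000e-02, 4.000e-02, 2.000e-02]  (obs o_0=1)
t=1: δ = [2.400e-03, 9.000e-03, 2.400e-03, 6.000e-03, 8.000e-04]  ψ = [2, 2, 3, 1, 3]  (obs o_1=1)
t=2: δ = [2.700e-04, 3.600e-04, 3.600e-04, 1.350e-03, 3.600e-04]  ψ = [1, 1, 3, 1, 3]  (obs o_2=0)
t=3: δ = [4.050e-05, 3.600e-05, 8.100e-05, 1.215e-04, 8.100e-05]  ψ = [3, 2, 3, 3, 3]  (obs o_3=0)
t=4: δ = [7.290e-06, 4.050e-06, 3.645e-06, 3.645e-06, 2.430e-06]  ψ = [4, 2, 3, 3, 3]  (obs o_4=4)
backtrack: best end state = 0; path = [2, 1, 3, 4, 0]

path = [2, 1, 3, 4, 0]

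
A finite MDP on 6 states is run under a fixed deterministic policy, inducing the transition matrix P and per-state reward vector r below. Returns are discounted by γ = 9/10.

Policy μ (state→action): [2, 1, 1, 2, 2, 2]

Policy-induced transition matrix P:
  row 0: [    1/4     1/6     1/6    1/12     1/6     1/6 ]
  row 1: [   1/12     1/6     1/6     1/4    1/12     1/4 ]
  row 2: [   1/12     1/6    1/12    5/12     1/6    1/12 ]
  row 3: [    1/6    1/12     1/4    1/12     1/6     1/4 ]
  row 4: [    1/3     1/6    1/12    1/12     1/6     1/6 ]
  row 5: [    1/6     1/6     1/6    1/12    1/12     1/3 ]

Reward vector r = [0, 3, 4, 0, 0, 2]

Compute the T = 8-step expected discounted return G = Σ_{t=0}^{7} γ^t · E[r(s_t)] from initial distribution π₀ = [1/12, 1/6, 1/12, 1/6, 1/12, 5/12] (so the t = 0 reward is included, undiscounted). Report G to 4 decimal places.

G = 8.9000

t=0: π = [0.0833, 0.1667, 0.0833, 0.1667, 0.0833, 0.4167], E[r] = 1.6667, γ^t·E[r] = 1.666667, running G = 1.666667
t=1: π = [0.1667, 0.1528, 0.1667, 0.1389, 0.1181, 0.2569], E[r] = 1.6389, γ^t·E[r] = 1.475000, running G = 3.141667
t=2: π = [0.1736, 0.1551, 0.1545, 0.1644, 0.1325, 0.2199], E[r] = 1.5231, γ^t·E[r] = 1.233750, running G = 4.375417
t=3: π = [0.1774, 0.1530, 0.1564, 0.1607, 0.1354, 0.2171], E[r] = 1.5188, γ^t·E[r] = 1.107211, running G = 5.482628
t=4: π = [0.1782, 0.1533, 0.1557, 0.1610, 0.1358, 0.2159], E[r] = 1.5147, γ^t·E[r] = 0.993769, running G = 6.476396
t=5: π = [0.1784, 0.1533, 0.1558, 0.1608, 0.1359, 0.2159], E[r] = 1.5146, γ^t·E[r] = 0.894372, running G = 7.370768
t=6: π = [0.1784, 0.1533, 0.1558, 0.1608, 0.1359, 0.2158], E[r] = 1.5145, γ^t·E[r] = 0.804870, running G = 8.175638
t=7: π = [0.1784, 0.1533, 0.1558, 0.1608, 0.1359, 0.2158], E[r] = 1.5145, γ^t·E[r] = 0.724384, running G = 8.900022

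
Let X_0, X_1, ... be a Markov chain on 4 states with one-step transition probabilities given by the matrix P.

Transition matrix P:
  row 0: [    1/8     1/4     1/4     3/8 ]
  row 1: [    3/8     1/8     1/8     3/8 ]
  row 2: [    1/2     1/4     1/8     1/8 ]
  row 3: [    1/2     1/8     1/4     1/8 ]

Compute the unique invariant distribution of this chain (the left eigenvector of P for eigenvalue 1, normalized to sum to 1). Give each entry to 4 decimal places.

π = [0.3461, 0.1933, 0.2007, 0.2599]

Balance equations π_j = Σ_i π_i·P[i][j]:
  π_0 = 1/8·π_0 + 3/8·π_1 + 1/2·π_2 + 1/2·π_3
  π_1 = 1/4·π_0 + 1/8·π_1 + 1/4·π_2 + 1/8·π_3
  π_2 = 1/4·π_0 + 1/8·π_1 + 1/8·π_2 + 1/4·π_3
  normalize: π_0 + π_1 + π_2 + π_3 = 1
Solving the linear system gives exactly π = [281/812, 157/812, 163/812, 211/812].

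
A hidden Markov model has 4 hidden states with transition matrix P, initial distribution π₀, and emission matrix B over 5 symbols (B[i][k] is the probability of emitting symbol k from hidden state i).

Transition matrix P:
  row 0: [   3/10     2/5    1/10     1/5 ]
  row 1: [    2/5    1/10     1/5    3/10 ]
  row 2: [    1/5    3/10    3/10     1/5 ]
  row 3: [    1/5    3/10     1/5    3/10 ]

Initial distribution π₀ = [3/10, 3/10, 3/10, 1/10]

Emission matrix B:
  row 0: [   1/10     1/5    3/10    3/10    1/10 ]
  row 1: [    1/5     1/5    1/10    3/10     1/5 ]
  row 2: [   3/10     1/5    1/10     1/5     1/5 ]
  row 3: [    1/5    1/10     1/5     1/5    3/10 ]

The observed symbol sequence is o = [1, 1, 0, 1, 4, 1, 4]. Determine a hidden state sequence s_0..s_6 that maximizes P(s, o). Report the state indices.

path = [1, 0, 1, 0, 1, 0, 1]

t=0: δ = [6.000e-02, 6.000e-02, 6.000e-02, 1.000e-02]  (obs o_0=1)
t=1: δ = [4.800e-03, 4.800e-03, 3.600e-03, 1.800e-03]  ψ = [1, 0, 2, 1]  (obs o_1=1)
t=2: δ = [1.920e-04, 3.840e-04, 3.240e-04, 2.880e-04]  ψ = [1, 0, 2, 1]  (obs o_2=0)
t=3: δ = [3.072e-05, 1.944e-05, 1.944e-05, 1.152e-05]  ψ = [1, 2, 2, 1]  (obs o_3=1)
t=4: δ = [9.216e-07, 2.458e-06, 1.166e-06, 1.843e-06]  ψ = [0, 0, 2, 0]  (obs o_4=4)
t=5: δ = [1.966e-07, 1.106e-07, 9.830e-08, 7.373e-08]  ψ = [1, 3, 1, 1]  (obs o_5=1)
t=6: δ = [5.898e-09, 1.573e-08, 5.898e-09, 1.180e-08]  ψ = [0, 0, 2, 0]  (obs o_6=4)
backtrack: best end state = 1; path = [1, 0, 1, 0, 1, 0, 1]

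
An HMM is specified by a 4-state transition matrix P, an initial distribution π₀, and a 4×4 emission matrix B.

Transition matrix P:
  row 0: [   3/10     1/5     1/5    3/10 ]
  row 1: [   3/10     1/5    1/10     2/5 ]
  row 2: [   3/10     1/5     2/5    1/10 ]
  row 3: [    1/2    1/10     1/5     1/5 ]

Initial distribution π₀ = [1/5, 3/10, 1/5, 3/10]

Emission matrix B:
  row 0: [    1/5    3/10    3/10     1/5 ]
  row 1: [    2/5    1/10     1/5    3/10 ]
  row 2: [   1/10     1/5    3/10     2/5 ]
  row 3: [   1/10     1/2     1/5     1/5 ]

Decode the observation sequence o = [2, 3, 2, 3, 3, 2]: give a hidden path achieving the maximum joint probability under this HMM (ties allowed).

path = [2, 2, 2, 2, 2, 2]

t=0: δ = [6.000e-02, 6.000e-02, 6.000e-02, 6.000e-02]  (obs o_0=2)
t=1: δ = [6.000e-03, 3.600e-03, 9.600e-03, 4.800e-03]  ψ = [3, 0, 2, 1]  (obs o_1=3)
t=2: δ = [8.640e-04, 3.840e-04, 1.152e-03, 3.600e-04]  ψ = [2, 2, 2, 0]  (obs o_2=2)
t=3: δ = [6.912e-05, 6.912e-05, 1.843e-04, 5.184e-05]  ψ = [2, 2, 2, 0]  (obs o_3=3)
t=4: δ = [1.106e-05, 1.106e-05, 2.949e-05, 5.530e-06]  ψ = [2, 2, 2, 1]  (obs o_4=3)
t=5: δ = [2.654e-06, 1.180e-06, 3.539e-06, 8.847e-07]  ψ = [2, 2, 2, 1]  (obs o_5=2)
backtrack: best end state = 2; path = [2, 2, 2, 2, 2, 2]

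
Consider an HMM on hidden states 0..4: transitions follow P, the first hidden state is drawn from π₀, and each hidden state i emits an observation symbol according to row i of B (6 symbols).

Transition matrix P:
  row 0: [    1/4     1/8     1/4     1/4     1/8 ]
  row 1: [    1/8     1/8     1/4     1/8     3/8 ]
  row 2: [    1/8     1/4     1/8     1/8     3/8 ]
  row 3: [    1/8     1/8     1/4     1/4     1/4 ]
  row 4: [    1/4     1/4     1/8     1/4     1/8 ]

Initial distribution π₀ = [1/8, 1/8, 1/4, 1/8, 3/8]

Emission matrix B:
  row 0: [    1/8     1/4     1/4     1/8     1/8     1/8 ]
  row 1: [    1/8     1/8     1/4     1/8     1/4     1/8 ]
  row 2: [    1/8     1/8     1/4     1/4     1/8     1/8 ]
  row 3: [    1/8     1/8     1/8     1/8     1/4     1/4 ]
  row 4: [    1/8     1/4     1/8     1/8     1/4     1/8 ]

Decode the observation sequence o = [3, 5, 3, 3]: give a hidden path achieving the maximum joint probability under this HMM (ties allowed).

t=0: δ = [1.562e-02, 1.562e-02, 6.250e-02, 1.562e-02, 4.688e-02]  (obs o_0=3)
t=1: δ = [1.465e-03, 1.953e-03, 9.766e-04, 2.930e-03, 2.930e-03]  ψ = [4, 2, 2, 4, 2]  (obs o_1=5)
t=2: δ = [9.155e-05, 9.155e-05, 1.831e-04, 9.155e-05, 9.155e-05]  ψ = [4, 4, 3, 3, 1]  (obs o_2=3)
t=3: δ = [2.861e-06, 5.722e-06, 5.722e-06, 2.861e-06, 8.583e-06]  ψ = [0, 2, 0, 0, 2]  (obs o_3=3)
backtrack: best end state = 4; path = [4, 3, 2, 4]

path = [4, 3, 2, 4]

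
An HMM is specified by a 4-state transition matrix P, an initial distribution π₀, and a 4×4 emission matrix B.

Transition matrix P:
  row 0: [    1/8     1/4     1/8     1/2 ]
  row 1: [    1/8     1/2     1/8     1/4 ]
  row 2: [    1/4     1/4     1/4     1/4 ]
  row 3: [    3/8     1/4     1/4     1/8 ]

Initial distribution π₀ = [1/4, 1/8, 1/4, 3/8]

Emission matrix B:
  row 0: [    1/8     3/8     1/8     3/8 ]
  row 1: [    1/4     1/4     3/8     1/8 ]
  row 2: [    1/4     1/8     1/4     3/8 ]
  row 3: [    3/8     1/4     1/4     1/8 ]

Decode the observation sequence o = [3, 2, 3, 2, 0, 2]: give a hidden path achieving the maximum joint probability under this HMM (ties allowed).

path = [0, 3, 0, 1, 1, 1]

t=0: δ = [9.375e-02, 1.562e-02, 9.375e-02, 4.688e-02]  (obs o_0=3)
t=1: δ = [2.930e-03, 8.789e-03, 5.859e-03, 1.172e-02]  ψ = [2, 0, 2, 0]  (obs o_1=2)
t=2: δ = [1.648e-03, 5.493e-04, 1.099e-03, 2.747e-04]  ψ = [3, 1, 3, 1]  (obs o_2=3)
t=3: δ = [3.433e-05, 1.545e-04, 6.866e-05, 2.060e-04]  ψ = [2, 0, 2, 0]  (obs o_3=2)
t=4: δ = [9.656e-06, 1.931e-05, 1.287e-05, 1.448e-05]  ψ = [3, 1, 3, 1]  (obs o_4=0)
t=5: δ = [6.789e-07, 3.621e-06, 9.052e-07, 1.207e-06]  ψ = [3, 1, 3, 0]  (obs o_5=2)
backtrack: best end state = 1; path = [0, 3, 0, 1, 1, 1]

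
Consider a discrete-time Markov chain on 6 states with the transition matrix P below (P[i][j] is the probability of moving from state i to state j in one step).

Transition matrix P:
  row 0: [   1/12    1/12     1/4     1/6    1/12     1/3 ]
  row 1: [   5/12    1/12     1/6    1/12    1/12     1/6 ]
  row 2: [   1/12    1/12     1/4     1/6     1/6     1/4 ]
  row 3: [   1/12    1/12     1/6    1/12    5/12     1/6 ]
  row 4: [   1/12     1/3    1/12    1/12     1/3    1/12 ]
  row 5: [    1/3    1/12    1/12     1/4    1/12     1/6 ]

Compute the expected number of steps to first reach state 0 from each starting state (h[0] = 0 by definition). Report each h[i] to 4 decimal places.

First-step conditioning: h[0] = 0; for i ≠ 0, h[i] = 1 + Σ_k P[i][k]·h[k].
  h[1] = 1 + 1/12·h[1] + 1/6·h[2] + 1/12·h[3] + 1/12·h[4] + 1/6·h[5]
  h[2] = 1 + 1/12·h[1] + 1/4·h[2] + 1/6·h[3] + 1/6·h[4] + 1/4·h[5]
  h[3] = 1 + 1/12·h[1] + 1/6·h[2] + 1/12·h[3] + 5/12·h[4] + 1/6·h[5]
  h[4] = 1 + 1/3·h[1] + 1/12·h[2] + 1/12·h[3] + 1/3·h[4] + 1/12·h[5]
  h[5] = 1 + 1/12·h[1] + 1/12·h[2] + 1/4·h[3] + 1/12·h[4] + 1/6·h[5]
Solving the 5×5 linear system over states ≠ 0 gives exactly h = [0, 10977/2755, 3186/551, 16029/2755, 15156/2755, 12321/2755] (h[0] = 0 is the target).

h = [0.0000, 3.9844, 5.7822, 5.8181, 5.5013, 4.4722]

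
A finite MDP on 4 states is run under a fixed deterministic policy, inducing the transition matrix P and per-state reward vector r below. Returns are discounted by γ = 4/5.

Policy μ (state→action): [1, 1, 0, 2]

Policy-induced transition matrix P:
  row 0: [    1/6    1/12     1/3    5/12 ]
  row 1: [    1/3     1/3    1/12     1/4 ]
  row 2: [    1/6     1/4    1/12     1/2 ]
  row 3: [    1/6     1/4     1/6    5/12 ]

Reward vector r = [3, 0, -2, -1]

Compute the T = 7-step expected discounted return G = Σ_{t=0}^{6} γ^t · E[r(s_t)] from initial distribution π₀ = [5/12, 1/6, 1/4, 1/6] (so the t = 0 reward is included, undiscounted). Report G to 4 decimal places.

G = 0.1496

t=0: π = [0.4167, 0.1667, 0.2500, 0.1667], E[r] = 0.5833, γ^t·E[r] = 0.583333, running G = 0.583333
t=1: π = [0.1944, 0.1944, 0.2014, 0.4097], E[r] = -0.2292, γ^t·E[r] = -0.183333, running G = 0.400000
t=2: π = [0.1991, 0.2338, 0.1661, 0.4010], E[r] = -0.1360, γ^t·E[r] = -0.087037, running G = 0.312963
t=3: π = [0.2056, 0.2363, 0.1665, 0.3915], E[r] = -0.1077, γ^t·E[r] = -0.055136, running G = 0.257827
t=4: π = [0.2061, 0.2354, 0.1674, 0.3912], E[r] = -0.1077, γ^t·E[r] = -0.044133, running G = 0.213694
t=5: π = [0.2059, 0.2353, 0.1674, 0.3914], E[r] = -0.1086, γ^t·E[r] = -0.035571, running G = 0.178123
t=6: π = [0.2059, 0.2353, 0.1674, 0.3914], E[r] = -0.1086, γ^t·E[r] = -0.028473, running G = 0.149650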